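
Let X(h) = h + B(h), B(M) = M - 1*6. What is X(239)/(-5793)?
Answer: -472/5793 ≈ -0.081478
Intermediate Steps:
B(M) = -6 + M (B(M) = M - 6 = -6 + M)
X(h) = -6 + 2*h (X(h) = h + (-6 + h) = -6 + 2*h)
X(239)/(-5793) = (-6 + 2*239)/(-5793) = (-6 + 478)*(-1/5793) = 472*(-1/5793) = -472/5793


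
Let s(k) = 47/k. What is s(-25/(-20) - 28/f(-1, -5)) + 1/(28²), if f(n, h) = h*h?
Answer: 3684813/10192 ≈ 361.54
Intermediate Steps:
f(n, h) = h²
s(-25/(-20) - 28/f(-1, -5)) + 1/(28²) = 47/(-25/(-20) - 28/((-5)²)) + 1/(28²) = 47/(-25*(-1/20) - 28/25) + 1/784 = 47/(5/4 - 28*1/25) + 1/784 = 47/(5/4 - 28/25) + 1/784 = 47/(13/100) + 1/784 = 47*(100/13) + 1/784 = 4700/13 + 1/784 = 3684813/10192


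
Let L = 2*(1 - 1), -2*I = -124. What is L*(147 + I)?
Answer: 0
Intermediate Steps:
I = 62 (I = -½*(-124) = 62)
L = 0 (L = 2*0 = 0)
L*(147 + I) = 0*(147 + 62) = 0*209 = 0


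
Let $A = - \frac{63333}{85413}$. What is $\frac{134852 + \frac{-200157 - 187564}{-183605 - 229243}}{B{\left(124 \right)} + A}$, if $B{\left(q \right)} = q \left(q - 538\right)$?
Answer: $- \frac{1585087797964207}{603422091099216} \approx -2.6268$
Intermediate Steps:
$B{\left(q \right)} = q \left(-538 + q\right)$
$A = - \frac{21111}{28471}$ ($A = \left(-63333\right) \frac{1}{85413} = - \frac{21111}{28471} \approx -0.74149$)
$\frac{134852 + \frac{-200157 - 187564}{-183605 - 229243}}{B{\left(124 \right)} + A} = \frac{134852 + \frac{-200157 - 187564}{-183605 - 229243}}{124 \left(-538 + 124\right) - \frac{21111}{28471}} = \frac{134852 - \frac{387721}{-412848}}{124 \left(-414\right) - \frac{21111}{28471}} = \frac{134852 - - \frac{387721}{412848}}{-51336 - \frac{21111}{28471}} = \frac{134852 + \frac{387721}{412848}}{- \frac{1461608367}{28471}} = \frac{55673766217}{412848} \left(- \frac{28471}{1461608367}\right) = - \frac{1585087797964207}{603422091099216}$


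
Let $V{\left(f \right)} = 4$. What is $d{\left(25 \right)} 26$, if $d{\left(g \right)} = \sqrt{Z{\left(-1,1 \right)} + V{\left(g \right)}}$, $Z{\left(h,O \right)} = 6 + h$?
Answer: $78$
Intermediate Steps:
$d{\left(g \right)} = 3$ ($d{\left(g \right)} = \sqrt{\left(6 - 1\right) + 4} = \sqrt{5 + 4} = \sqrt{9} = 3$)
$d{\left(25 \right)} 26 = 3 \cdot 26 = 78$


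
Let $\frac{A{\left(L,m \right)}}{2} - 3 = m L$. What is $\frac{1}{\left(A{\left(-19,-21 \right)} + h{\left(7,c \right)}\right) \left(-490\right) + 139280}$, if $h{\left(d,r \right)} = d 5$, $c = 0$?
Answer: $- \frac{1}{271830} \approx -3.6788 \cdot 10^{-6}$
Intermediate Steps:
$h{\left(d,r \right)} = 5 d$
$A{\left(L,m \right)} = 6 + 2 L m$ ($A{\left(L,m \right)} = 6 + 2 m L = 6 + 2 L m$)
$\frac{1}{\left(A{\left(-19,-21 \right)} + h{\left(7,c \right)}\right) \left(-490\right) + 139280} = \frac{1}{\left(\left(6 + 2 \left(-19\right) \left(-21\right)\right) + 5 \cdot 7\right) \left(-490\right) + 139280} = \frac{1}{\left(\left(6 + 798\right) + 35\right) \left(-490\right) + 139280} = \frac{1}{\left(804 + 35\right) \left(-490\right) + 139280} = \frac{1}{839 \left(-490\right) + 139280} = \frac{1}{-411110 + 139280} = \frac{1}{-271830} = - \frac{1}{271830}$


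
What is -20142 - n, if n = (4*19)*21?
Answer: -21738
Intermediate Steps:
n = 1596 (n = 76*21 = 1596)
-20142 - n = -20142 - 1*1596 = -20142 - 1596 = -21738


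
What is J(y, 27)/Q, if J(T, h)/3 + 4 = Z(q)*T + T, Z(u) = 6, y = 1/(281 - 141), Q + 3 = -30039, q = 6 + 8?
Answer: 79/200280 ≈ 0.00039445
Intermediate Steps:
q = 14
Q = -30042 (Q = -3 - 30039 = -30042)
y = 1/140 ≈ 0.0071429
J(T, h) = -12 + 21*T (J(T, h) = -12 + 3*(6*T + T) = -12 + 3*(7*T) = -12 + 21*T)
J(y, 27)/Q = (-12 + 21*(1/140))/(-30042) = (-12 + 3/20)*(-1/30042) = -237/20*(-1/30042) = 79/200280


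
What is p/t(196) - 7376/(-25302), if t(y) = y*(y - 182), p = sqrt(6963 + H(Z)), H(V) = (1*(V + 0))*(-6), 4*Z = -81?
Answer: 3688/12651 + sqrt(28338)/5488 ≈ 0.32219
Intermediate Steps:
Z = -81/4 (Z = (1/4)*(-81) = -81/4 ≈ -20.250)
H(V) = -6*V (H(V) = (1*V)*(-6) = V*(-6) = -6*V)
p = sqrt(28338)/2 (p = sqrt(6963 - 6*(-81/4)) = sqrt(6963 + 243/2) = sqrt(14169/2) = sqrt(28338)/2 ≈ 84.169)
t(y) = y*(-182 + y)
p/t(196) - 7376/(-25302) = (sqrt(28338)/2)/((196*(-182 + 196))) - 7376/(-25302) = (sqrt(28338)/2)/((196*14)) - 7376*(-1/25302) = (sqrt(28338)/2)/2744 + 3688/12651 = (sqrt(28338)/2)*(1/2744) + 3688/12651 = sqrt(28338)/5488 + 3688/12651 = 3688/12651 + sqrt(28338)/5488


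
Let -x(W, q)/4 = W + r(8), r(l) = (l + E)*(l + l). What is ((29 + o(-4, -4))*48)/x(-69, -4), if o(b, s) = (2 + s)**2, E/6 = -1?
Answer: 396/37 ≈ 10.703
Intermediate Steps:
E = -6 (E = 6*(-1) = -6)
r(l) = 2*l*(-6 + l) (r(l) = (l - 6)*(l + l) = (-6 + l)*(2*l) = 2*l*(-6 + l))
x(W, q) = -128 - 4*W (x(W, q) = -4*(W + 2*8*(-6 + 8)) = -4*(W + 2*8*2) = -4*(W + 32) = -4*(32 + W) = -128 - 4*W)
((29 + o(-4, -4))*48)/x(-69, -4) = ((29 + (2 - 4)**2)*48)/(-128 - 4*(-69)) = ((29 + (-2)**2)*48)/(-128 + 276) = ((29 + 4)*48)/148 = (33*48)*(1/148) = 1584*(1/148) = 396/37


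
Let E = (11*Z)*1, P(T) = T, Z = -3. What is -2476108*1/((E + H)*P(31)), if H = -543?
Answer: 619027/4464 ≈ 138.67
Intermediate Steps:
E = -33 (E = (11*(-3))*1 = -33*1 = -33)
-2476108*1/((E + H)*P(31)) = -2476108*1/(31*(-33 - 543)) = -2476108/((-576*31)) = -2476108/(-17856) = -2476108*(-1/17856) = 619027/4464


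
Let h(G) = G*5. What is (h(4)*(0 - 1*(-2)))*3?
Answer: 120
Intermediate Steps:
h(G) = 5*G
(h(4)*(0 - 1*(-2)))*3 = ((5*4)*(0 - 1*(-2)))*3 = (20*(0 + 2))*3 = (20*2)*3 = 40*3 = 120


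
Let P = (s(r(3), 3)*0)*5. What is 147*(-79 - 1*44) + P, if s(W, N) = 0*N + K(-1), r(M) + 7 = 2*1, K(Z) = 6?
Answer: -18081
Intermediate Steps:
r(M) = -5 (r(M) = -7 + 2*1 = -7 + 2 = -5)
s(W, N) = 6 (s(W, N) = 0*N + 6 = 0 + 6 = 6)
P = 0 (P = (6*0)*5 = 0*5 = 0)
147*(-79 - 1*44) + P = 147*(-79 - 1*44) + 0 = 147*(-79 - 44) + 0 = 147*(-123) + 0 = -18081 + 0 = -18081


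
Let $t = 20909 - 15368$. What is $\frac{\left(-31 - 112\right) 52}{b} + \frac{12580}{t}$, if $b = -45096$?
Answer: $\frac{16903071}{6941026} \approx 2.4352$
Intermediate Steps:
$t = 5541$
$\frac{\left(-31 - 112\right) 52}{b} + \frac{12580}{t} = \frac{\left(-31 - 112\right) 52}{-45096} + \frac{12580}{5541} = \left(-143\right) 52 \left(- \frac{1}{45096}\right) + 12580 \cdot \frac{1}{5541} = \left(-7436\right) \left(- \frac{1}{45096}\right) + \frac{12580}{5541} = \frac{1859}{11274} + \frac{12580}{5541} = \frac{16903071}{6941026}$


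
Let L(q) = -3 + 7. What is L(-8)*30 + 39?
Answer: 159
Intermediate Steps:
L(q) = 4
L(-8)*30 + 39 = 4*30 + 39 = 120 + 39 = 159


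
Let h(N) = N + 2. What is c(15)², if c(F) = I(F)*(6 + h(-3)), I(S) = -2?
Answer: 100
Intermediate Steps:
h(N) = 2 + N
c(F) = -10 (c(F) = -2*(6 + (2 - 3)) = -2*(6 - 1) = -2*5 = -10)
c(15)² = (-10)² = 100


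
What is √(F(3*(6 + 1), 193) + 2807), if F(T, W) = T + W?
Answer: √3021 ≈ 54.964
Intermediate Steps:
√(F(3*(6 + 1), 193) + 2807) = √((3*(6 + 1) + 193) + 2807) = √((3*7 + 193) + 2807) = √((21 + 193) + 2807) = √(214 + 2807) = √3021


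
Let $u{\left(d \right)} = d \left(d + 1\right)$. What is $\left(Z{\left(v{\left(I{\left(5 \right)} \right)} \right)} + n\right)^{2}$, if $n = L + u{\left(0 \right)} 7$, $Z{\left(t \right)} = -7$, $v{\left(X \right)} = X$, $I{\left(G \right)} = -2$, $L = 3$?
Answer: $16$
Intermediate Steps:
$u{\left(d \right)} = d \left(1 + d\right)$
$n = 3$ ($n = 3 + 0 \left(1 + 0\right) 7 = 3 + 0 \cdot 1 \cdot 7 = 3 + 0 \cdot 7 = 3 + 0 = 3$)
$\left(Z{\left(v{\left(I{\left(5 \right)} \right)} \right)} + n\right)^{2} = \left(-7 + 3\right)^{2} = \left(-4\right)^{2} = 16$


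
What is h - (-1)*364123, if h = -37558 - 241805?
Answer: 84760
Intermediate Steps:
h = -279363
h - (-1)*364123 = -279363 - (-1)*364123 = -279363 - 1*(-364123) = -279363 + 364123 = 84760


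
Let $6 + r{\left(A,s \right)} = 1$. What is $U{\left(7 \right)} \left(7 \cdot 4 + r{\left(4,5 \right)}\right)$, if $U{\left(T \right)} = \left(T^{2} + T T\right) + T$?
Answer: $2415$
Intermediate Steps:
$U{\left(T \right)} = T + 2 T^{2}$ ($U{\left(T \right)} = \left(T^{2} + T^{2}\right) + T = 2 T^{2} + T = T + 2 T^{2}$)
$r{\left(A,s \right)} = -5$ ($r{\left(A,s \right)} = -6 + 1 = -5$)
$U{\left(7 \right)} \left(7 \cdot 4 + r{\left(4,5 \right)}\right) = 7 \left(1 + 2 \cdot 7\right) \left(7 \cdot 4 - 5\right) = 7 \left(1 + 14\right) \left(28 - 5\right) = 7 \cdot 15 \cdot 23 = 105 \cdot 23 = 2415$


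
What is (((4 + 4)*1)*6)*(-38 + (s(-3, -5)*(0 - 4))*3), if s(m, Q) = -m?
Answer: -3552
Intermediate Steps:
(((4 + 4)*1)*6)*(-38 + (s(-3, -5)*(0 - 4))*3) = (((4 + 4)*1)*6)*(-38 + ((-1*(-3))*(0 - 4))*3) = ((8*1)*6)*(-38 + (3*(-4))*3) = (8*6)*(-38 - 12*3) = 48*(-38 - 36) = 48*(-74) = -3552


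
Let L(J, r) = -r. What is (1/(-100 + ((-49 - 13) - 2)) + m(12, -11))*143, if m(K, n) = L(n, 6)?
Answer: -140855/164 ≈ -858.87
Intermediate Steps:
m(K, n) = -6 (m(K, n) = -1*6 = -6)
(1/(-100 + ((-49 - 13) - 2)) + m(12, -11))*143 = (1/(-100 + ((-49 - 13) - 2)) - 6)*143 = (1/(-100 + (-62 - 2)) - 6)*143 = (1/(-100 - 64) - 6)*143 = (1/(-164) - 6)*143 = (-1/164 - 6)*143 = -985/164*143 = -140855/164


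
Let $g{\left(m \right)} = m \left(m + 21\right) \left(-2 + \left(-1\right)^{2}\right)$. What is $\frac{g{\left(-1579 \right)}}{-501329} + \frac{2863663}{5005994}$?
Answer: $\frac{13750793039635}{2509649966026} \approx 5.4792$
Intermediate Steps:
$g{\left(m \right)} = m \left(-21 - m\right)$ ($g{\left(m \right)} = m \left(21 + m\right) \left(-2 + 1\right) = m \left(21 + m\right) \left(-1\right) = m \left(-21 - m\right)$)
$\frac{g{\left(-1579 \right)}}{-501329} + \frac{2863663}{5005994} = \frac{\left(-1\right) \left(-1579\right) \left(21 - 1579\right)}{-501329} + \frac{2863663}{5005994} = \left(-1\right) \left(-1579\right) \left(-1558\right) \left(- \frac{1}{501329}\right) + 2863663 \cdot \frac{1}{5005994} = \left(-2460082\right) \left(- \frac{1}{501329}\right) + \frac{2863663}{5005994} = \frac{2460082}{501329} + \frac{2863663}{5005994} = \frac{13750793039635}{2509649966026}$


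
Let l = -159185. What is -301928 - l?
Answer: -142743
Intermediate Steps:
-301928 - l = -301928 - 1*(-159185) = -301928 + 159185 = -142743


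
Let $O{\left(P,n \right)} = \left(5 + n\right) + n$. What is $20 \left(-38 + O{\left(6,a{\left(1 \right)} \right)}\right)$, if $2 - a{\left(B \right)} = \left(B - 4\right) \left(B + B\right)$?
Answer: $-340$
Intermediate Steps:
$a{\left(B \right)} = 2 - 2 B \left(-4 + B\right)$ ($a{\left(B \right)} = 2 - \left(B - 4\right) \left(B + B\right) = 2 - \left(-4 + B\right) 2 B = 2 - 2 B \left(-4 + B\right)$)
$O{\left(P,n \right)} = 5 + 2 n$
$20 \left(-38 + O{\left(6,a{\left(1 \right)} \right)}\right) = 20 \left(-38 + \left(5 + 2 \left(2 - 2 \cdot 1^{2} + 8 \cdot 1\right)\right)\right) = 20 \left(-38 + \left(5 + 2 \left(2 - 2 + 8\right)\right)\right) = 20 \left(-38 + \left(5 + 2 \cdot 8\right)\right) = 20 \left(-38 + \left(5 + 16\right)\right) = 20 \left(-38 + 21\right) = 20 \left(-17\right) = -340$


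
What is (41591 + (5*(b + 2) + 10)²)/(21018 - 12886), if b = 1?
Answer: 10554/2033 ≈ 5.1913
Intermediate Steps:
(41591 + (5*(b + 2) + 10)²)/(21018 - 12886) = (41591 + (5*(1 + 2) + 10)²)/(21018 - 12886) = (41591 + (5*3 + 10)²)/8132 = (41591 + (15 + 10)²)*(1/8132) = (41591 + 25²)*(1/8132) = (41591 + 625)*(1/8132) = 42216*(1/8132) = 10554/2033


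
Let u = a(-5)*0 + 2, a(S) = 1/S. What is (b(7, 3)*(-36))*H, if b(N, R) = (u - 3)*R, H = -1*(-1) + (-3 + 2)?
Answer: 0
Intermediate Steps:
H = 0 (H = 1 - 1 = 0)
a(S) = 1/S
u = 2 (u = 0/(-5) + 2 = -1/5*0 + 2 = 0 + 2 = 2)
b(N, R) = -R (b(N, R) = (2 - 3)*R = -R)
(b(7, 3)*(-36))*H = (-1*3*(-36))*0 = -3*(-36)*0 = 108*0 = 0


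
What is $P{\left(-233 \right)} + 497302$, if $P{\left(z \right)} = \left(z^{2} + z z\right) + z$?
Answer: $605647$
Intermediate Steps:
$P{\left(z \right)} = z + 2 z^{2}$ ($P{\left(z \right)} = \left(z^{2} + z^{2}\right) + z = 2 z^{2} + z = z + 2 z^{2}$)
$P{\left(-233 \right)} + 497302 = - 233 \left(1 + 2 \left(-233\right)\right) + 497302 = - 233 \left(1 - 466\right) + 497302 = \left(-233\right) \left(-465\right) + 497302 = 108345 + 497302 = 605647$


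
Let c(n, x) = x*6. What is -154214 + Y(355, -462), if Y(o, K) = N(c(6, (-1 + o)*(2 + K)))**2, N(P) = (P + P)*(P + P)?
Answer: 14580397327648136232805786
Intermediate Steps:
c(n, x) = 6*x
N(P) = 4*P**2 (N(P) = (2*P)*(2*P) = 4*P**2)
Y(o, K) = 20736*(-1 + o)**4*(2 + K)**4 (Y(o, K) = (4*(6*((-1 + o)*(2 + K)))**2)**2 = (4*(6*(-1 + o)*(2 + K))**2)**2 = (4*(36*(-1 + o)**2*(2 + K)**2))**2 = (144*(-1 + o)**2*(2 + K)**2)**2 = 20736*(-1 + o)**4*(2 + K)**4)
-154214 + Y(355, -462) = -154214 + 20736*(-2 - 1*(-462) + 2*355 - 462*355)**4 = -154214 + 20736*(-2 + 462 + 710 - 164010)**4 = -154214 + 20736*(-162840)**4 = -154214 + 20736*703144161248463360000 = -154214 + 14580397327648136232960000 = 14580397327648136232805786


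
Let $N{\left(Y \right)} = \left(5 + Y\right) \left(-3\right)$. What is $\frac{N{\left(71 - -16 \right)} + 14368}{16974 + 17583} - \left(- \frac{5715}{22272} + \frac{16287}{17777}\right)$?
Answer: $- \frac{39598536895}{157265865984} \approx -0.25179$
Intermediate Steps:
$N{\left(Y \right)} = -15 - 3 Y$
$\frac{N{\left(71 - -16 \right)} + 14368}{16974 + 17583} - \left(- \frac{5715}{22272} + \frac{16287}{17777}\right) = \frac{\left(-15 - 3 \left(71 - -16\right)\right) + 14368}{16974 + 17583} - \left(- \frac{5715}{22272} + \frac{16287}{17777}\right) = \frac{\left(-15 - 3 \left(71 + 16\right)\right) + 14368}{34557} - \left(\left(-5715\right) \frac{1}{22272} + 16287 \cdot \frac{1}{17777}\right) = \left(\left(-15 - 261\right) + 14368\right) \frac{1}{34557} - \left(- \frac{1905}{7424} + \frac{16287}{17777}\right) = \left(\left(-15 - 261\right) + 14368\right) \frac{1}{34557} - \frac{3001707}{4550912} = \left(-276 + 14368\right) \frac{1}{34557} - \frac{3001707}{4550912} = 14092 \cdot \frac{1}{34557} - \frac{3001707}{4550912} = \frac{14092}{34557} - \frac{3001707}{4550912} = - \frac{39598536895}{157265865984}$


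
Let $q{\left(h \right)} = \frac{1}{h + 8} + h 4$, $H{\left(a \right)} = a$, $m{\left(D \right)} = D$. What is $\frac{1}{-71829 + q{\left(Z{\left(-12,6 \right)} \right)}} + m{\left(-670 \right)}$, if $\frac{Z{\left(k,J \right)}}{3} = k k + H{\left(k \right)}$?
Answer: $- \frac{19013916334}{28378979} \approx -670.0$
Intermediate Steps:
$Z{\left(k,J \right)} = 3 k + 3 k^{2}$ ($Z{\left(k,J \right)} = 3 \left(k k + k\right) = 3 \left(k^{2} + k\right) = 3 \left(k + k^{2}\right) = 3 k + 3 k^{2}$)
$q{\left(h \right)} = \frac{1}{8 + h} + 4 h$
$\frac{1}{-71829 + q{\left(Z{\left(-12,6 \right)} \right)}} + m{\left(-670 \right)} = \frac{1}{-71829 + \frac{1 + 4 \left(3 \left(-12\right) \left(1 - 12\right)\right)^{2} + 32 \cdot 3 \left(-12\right) \left(1 - 12\right)}{8 + 3 \left(-12\right) \left(1 - 12\right)}} - 670 = \frac{1}{-71829 + \frac{1 + 4 \left(3 \left(-12\right) \left(-11\right)\right)^{2} + 32 \cdot 3 \left(-12\right) \left(-11\right)}{8 + 3 \left(-12\right) \left(-11\right)}} - 670 = \frac{1}{-71829 + \frac{1 + 4 \cdot 396^{2} + 32 \cdot 396}{8 + 396}} - 670 = \frac{1}{-71829 + \frac{1 + 4 \cdot 156816 + 12672}{404}} - 670 = \frac{1}{-71829 + \frac{1 + 627264 + 12672}{404}} - 670 = \frac{1}{-71829 + \frac{1}{404} \cdot 639937} - 670 = \frac{1}{-71829 + \frac{639937}{404}} - 670 = \frac{1}{- \frac{28378979}{404}} - 670 = - \frac{404}{28378979} - 670 = - \frac{19013916334}{28378979}$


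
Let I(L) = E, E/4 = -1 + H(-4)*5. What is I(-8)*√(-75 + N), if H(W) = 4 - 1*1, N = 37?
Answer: 56*I*√38 ≈ 345.21*I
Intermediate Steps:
H(W) = 3 (H(W) = 4 - 1 = 3)
E = 56 (E = 4*(-1 + 3*5) = 4*(-1 + 15) = 4*14 = 56)
I(L) = 56
I(-8)*√(-75 + N) = 56*√(-75 + 37) = 56*√(-38) = 56*(I*√38) = 56*I*√38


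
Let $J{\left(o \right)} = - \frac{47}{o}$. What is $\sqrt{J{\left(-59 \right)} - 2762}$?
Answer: $\frac{37 i \sqrt{7021}}{59} \approx 52.547 i$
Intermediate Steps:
$\sqrt{J{\left(-59 \right)} - 2762} = \sqrt{- \frac{47}{-59} - 2762} = \sqrt{\left(-47\right) \left(- \frac{1}{59}\right) - 2762} = \sqrt{\frac{47}{59} - 2762} = \sqrt{- \frac{162911}{59}} = \frac{37 i \sqrt{7021}}{59}$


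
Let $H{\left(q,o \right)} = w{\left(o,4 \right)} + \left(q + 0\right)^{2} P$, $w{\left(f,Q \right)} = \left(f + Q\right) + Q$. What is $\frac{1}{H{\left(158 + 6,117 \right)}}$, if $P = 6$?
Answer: $\frac{1}{161501} \approx 6.1919 \cdot 10^{-6}$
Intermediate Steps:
$w{\left(f,Q \right)} = f + 2 Q$ ($w{\left(f,Q \right)} = \left(Q + f\right) + Q = f + 2 Q$)
$H{\left(q,o \right)} = 8 + o + 6 q^{2}$ ($H{\left(q,o \right)} = \left(o + 2 \cdot 4\right) + \left(q + 0\right)^{2} \cdot 6 = \left(o + 8\right) + q^{2} \cdot 6 = \left(8 + o\right) + 6 q^{2} = 8 + o + 6 q^{2}$)
$\frac{1}{H{\left(158 + 6,117 \right)}} = \frac{1}{8 + 117 + 6 \left(158 + 6\right)^{2}} = \frac{1}{8 + 117 + 6 \cdot 164^{2}} = \frac{1}{8 + 117 + 6 \cdot 26896} = \frac{1}{8 + 117 + 161376} = \frac{1}{161501}$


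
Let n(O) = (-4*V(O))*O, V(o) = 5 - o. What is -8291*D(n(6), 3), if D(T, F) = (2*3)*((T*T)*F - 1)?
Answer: -85911342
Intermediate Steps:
n(O) = O*(-20 + 4*O) (n(O) = (-4*(5 - O))*O = (-20 + 4*O)*O = O*(-20 + 4*O))
D(T, F) = -6 + 6*F*T² (D(T, F) = 6*(T²*F - 1) = 6*(F*T² - 1) = 6*(-1 + F*T²) = -6 + 6*F*T²)
-8291*D(n(6), 3) = -8291*(-6 + 6*3*(4*6*(-5 + 6))²) = -8291*(-6 + 6*3*(4*6*1)²) = -8291*(-6 + 6*3*24²) = -8291*(-6 + 6*3*576) = -8291*(-6 + 10368) = -8291*10362 = -85911342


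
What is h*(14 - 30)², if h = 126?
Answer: 32256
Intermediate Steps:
h*(14 - 30)² = 126*(14 - 30)² = 126*(-16)² = 126*256 = 32256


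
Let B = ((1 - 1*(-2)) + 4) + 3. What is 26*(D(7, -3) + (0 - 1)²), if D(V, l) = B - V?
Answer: 104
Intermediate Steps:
B = 10 (B = ((1 + 2) + 4) + 3 = (3 + 4) + 3 = 7 + 3 = 10)
D(V, l) = 10 - V
26*(D(7, -3) + (0 - 1)²) = 26*((10 - 1*7) + (0 - 1)²) = 26*((10 - 7) + (-1)²) = 26*(3 + 1) = 26*4 = 104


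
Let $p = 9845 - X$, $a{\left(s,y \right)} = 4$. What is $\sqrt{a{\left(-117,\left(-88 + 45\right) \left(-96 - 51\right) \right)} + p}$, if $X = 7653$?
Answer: $6 \sqrt{61} \approx 46.862$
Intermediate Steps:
$p = 2192$ ($p = 9845 - 7653 = 2192$)
$\sqrt{a{\left(-117,\left(-88 + 45\right) \left(-96 - 51\right) \right)} + p} = \sqrt{4 + 2192} = \sqrt{2196} = 6 \sqrt{61}$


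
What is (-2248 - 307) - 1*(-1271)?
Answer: -1284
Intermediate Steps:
(-2248 - 307) - 1*(-1271) = -2555 + 1271 = -1284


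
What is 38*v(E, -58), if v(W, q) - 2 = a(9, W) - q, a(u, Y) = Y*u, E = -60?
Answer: -18240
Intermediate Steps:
v(W, q) = 2 - q + 9*W (v(W, q) = 2 + (W*9 - q) = 2 + (9*W - q) = 2 + (-q + 9*W) = 2 - q + 9*W)
38*v(E, -58) = 38*(2 - 1*(-58) + 9*(-60)) = 38*(2 + 58 - 540) = 38*(-480) = -18240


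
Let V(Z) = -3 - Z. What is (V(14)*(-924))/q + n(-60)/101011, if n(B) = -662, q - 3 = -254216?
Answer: -1754969794/25678309343 ≈ -0.068344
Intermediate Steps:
q = -254213 (q = 3 - 254216 = -254213)
(V(14)*(-924))/q + n(-60)/101011 = ((-3 - 1*14)*(-924))/(-254213) - 662/101011 = ((-3 - 14)*(-924))*(-1/254213) - 662*1/101011 = -17*(-924)*(-1/254213) - 662/101011 = 15708*(-1/254213) - 662/101011 = -15708/254213 - 662/101011 = -1754969794/25678309343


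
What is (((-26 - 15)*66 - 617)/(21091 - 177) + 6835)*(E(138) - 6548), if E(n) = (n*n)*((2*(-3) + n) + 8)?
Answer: 190087611999802/10457 ≈ 1.8178e+10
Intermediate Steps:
E(n) = n**2*(2 + n) (E(n) = n**2*((-6 + n) + 8) = n**2*(2 + n))
(((-26 - 15)*66 - 617)/(21091 - 177) + 6835)*(E(138) - 6548) = (((-26 - 15)*66 - 617)/(21091 - 177) + 6835)*(138**2*(2 + 138) - 6548) = ((-41*66 - 617)/20914 + 6835)*(19044*140 - 6548) = ((-2706 - 617)*(1/20914) + 6835)*(2666160 - 6548) = (-3323*1/20914 + 6835)*2659612 = (-3323/20914 + 6835)*2659612 = (142943867/20914)*2659612 = 190087611999802/10457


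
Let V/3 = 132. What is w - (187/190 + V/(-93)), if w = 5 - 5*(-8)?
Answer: 284333/5890 ≈ 48.274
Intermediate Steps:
V = 396 (V = 3*132 = 396)
w = 45 (w = 5 + 40 = 45)
w - (187/190 + V/(-93)) = 45 - (187/190 + 396/(-93)) = 45 - (187*(1/190) + 396*(-1/93)) = 45 - (187/190 - 132/31) = 45 - 1*(-19283/5890) = 45 + 19283/5890 = 284333/5890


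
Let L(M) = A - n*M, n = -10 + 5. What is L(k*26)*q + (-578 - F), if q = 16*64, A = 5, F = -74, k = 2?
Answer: 270856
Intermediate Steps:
n = -5
L(M) = 5 + 5*M (L(M) = 5 - (-5)*M = 5 + 5*M)
q = 1024
L(k*26)*q + (-578 - F) = (5 + 5*(2*26))*1024 + (-578 - 1*(-74)) = (5 + 5*52)*1024 + (-578 + 74) = (5 + 260)*1024 - 504 = 265*1024 - 504 = 271360 - 504 = 270856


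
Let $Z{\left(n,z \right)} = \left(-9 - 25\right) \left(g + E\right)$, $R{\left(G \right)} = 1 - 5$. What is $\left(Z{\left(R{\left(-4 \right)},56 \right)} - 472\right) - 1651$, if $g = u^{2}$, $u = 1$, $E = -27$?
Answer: $-1239$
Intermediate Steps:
$g = 1$ ($g = 1^{2} = 1$)
$R{\left(G \right)} = -4$
$Z{\left(n,z \right)} = 884$ ($Z{\left(n,z \right)} = \left(-9 - 25\right) \left(1 - 27\right) = \left(-34\right) \left(-26\right) = 884$)
$\left(Z{\left(R{\left(-4 \right)},56 \right)} - 472\right) - 1651 = \left(884 - 472\right) - 1651 = 412 - 1651 = -1239$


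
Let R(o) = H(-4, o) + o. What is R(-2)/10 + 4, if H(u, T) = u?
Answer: 17/5 ≈ 3.4000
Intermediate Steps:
R(o) = -4 + o
R(-2)/10 + 4 = (-4 - 2)/10 + 4 = (1/10)*(-6) + 4 = -3/5 + 4 = 17/5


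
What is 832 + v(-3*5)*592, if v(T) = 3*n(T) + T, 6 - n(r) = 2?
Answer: -944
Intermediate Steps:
n(r) = 4 (n(r) = 6 - 1*2 = 6 - 2 = 4)
v(T) = 12 + T (v(T) = 3*4 + T = 12 + T)
832 + v(-3*5)*592 = 832 + (12 - 3*5)*592 = 832 + (12 - 15)*592 = 832 - 3*592 = 832 - 1776 = -944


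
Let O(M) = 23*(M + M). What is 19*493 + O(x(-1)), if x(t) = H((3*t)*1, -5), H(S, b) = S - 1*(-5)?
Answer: 9459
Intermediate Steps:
H(S, b) = 5 + S (H(S, b) = S + 5 = 5 + S)
x(t) = 5 + 3*t (x(t) = 5 + (3*t)*1 = 5 + 3*t)
O(M) = 46*M (O(M) = 23*(2*M) = 46*M)
19*493 + O(x(-1)) = 19*493 + 46*(5 + 3*(-1)) = 9367 + 46*(5 - 3) = 9367 + 46*2 = 9367 + 92 = 9459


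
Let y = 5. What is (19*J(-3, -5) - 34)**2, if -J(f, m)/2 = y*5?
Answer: 968256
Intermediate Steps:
J(f, m) = -50 (J(f, m) = -10*5 = -2*25 = -50)
(19*J(-3, -5) - 34)**2 = (19*(-50) - 34)**2 = (-950 - 34)**2 = (-984)**2 = 968256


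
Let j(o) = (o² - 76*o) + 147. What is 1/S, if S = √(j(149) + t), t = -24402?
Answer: -I*√13378/13378 ≈ -0.0086458*I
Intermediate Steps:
j(o) = 147 + o² - 76*o
S = I*√13378 (S = √((147 + 149² - 76*149) - 24402) = √((147 + 22201 - 11324) - 24402) = √(11024 - 24402) = √(-13378) = I*√13378 ≈ 115.66*I)
1/S = 1/(I*√13378) = -I*√13378/13378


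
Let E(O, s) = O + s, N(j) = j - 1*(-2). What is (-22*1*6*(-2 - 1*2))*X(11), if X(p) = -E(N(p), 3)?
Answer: -8448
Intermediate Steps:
N(j) = 2 + j (N(j) = j + 2 = 2 + j)
X(p) = -5 - p (X(p) = -((2 + p) + 3) = -(5 + p) = -5 - p)
(-22*1*6*(-2 - 1*2))*X(11) = (-22*1*6*(-2 - 1*2))*(-5 - 1*11) = (-132*(-2 - 2))*(-5 - 11) = -132*(-4)*(-16) = -22*(-24)*(-16) = 528*(-16) = -8448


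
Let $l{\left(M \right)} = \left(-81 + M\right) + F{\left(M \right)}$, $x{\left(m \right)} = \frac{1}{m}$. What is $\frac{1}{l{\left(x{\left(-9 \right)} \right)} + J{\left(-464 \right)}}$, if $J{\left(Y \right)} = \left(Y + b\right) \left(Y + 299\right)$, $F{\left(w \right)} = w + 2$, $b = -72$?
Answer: $\frac{9}{795247} \approx 1.1317 \cdot 10^{-5}$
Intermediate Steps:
$F{\left(w \right)} = 2 + w$
$J{\left(Y \right)} = \left(-72 + Y\right) \left(299 + Y\right)$ ($J{\left(Y \right)} = \left(Y - 72\right) \left(Y + 299\right) = \left(-72 + Y\right) \left(299 + Y\right)$)
$l{\left(M \right)} = -79 + 2 M$ ($l{\left(M \right)} = \left(-81 + M\right) + \left(2 + M\right) = -79 + 2 M$)
$\frac{1}{l{\left(x{\left(-9 \right)} \right)} + J{\left(-464 \right)}} = \frac{1}{\left(-79 + \frac{2}{-9}\right) + \left(-21528 + \left(-464\right)^{2} + 227 \left(-464\right)\right)} = \frac{1}{\left(-79 + 2 \left(- \frac{1}{9}\right)\right) - -88440} = \frac{1}{\left(-79 - \frac{2}{9}\right) + 88440} = \frac{1}{- \frac{713}{9} + 88440} = \frac{1}{\frac{795247}{9}} = \frac{9}{795247}$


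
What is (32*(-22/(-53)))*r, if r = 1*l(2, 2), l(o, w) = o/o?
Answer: 704/53 ≈ 13.283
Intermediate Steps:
l(o, w) = 1
r = 1 (r = 1*1 = 1)
(32*(-22/(-53)))*r = (32*(-22/(-53)))*1 = (32*(-22*(-1/53)))*1 = (32*(22/53))*1 = (704/53)*1 = 704/53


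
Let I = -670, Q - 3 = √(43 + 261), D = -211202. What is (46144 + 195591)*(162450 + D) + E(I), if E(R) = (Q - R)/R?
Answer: -7895993363073/670 - 2*√19/335 ≈ -1.1785e+10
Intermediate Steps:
Q = 3 + 4*√19 (Q = 3 + √(43 + 261) = 3 + √304 = 3 + 4*√19 ≈ 20.436)
E(R) = (3 - R + 4*√19)/R (E(R) = ((3 + 4*√19) - R)/R = (3 - R + 4*√19)/R)
(46144 + 195591)*(162450 + D) + E(I) = (46144 + 195591)*(162450 - 211202) + (3 - 1*(-670) + 4*√19)/(-670) = 241735*(-48752) - (3 + 670 + 4*√19)/670 = -11785064720 - (673 + 4*√19)/670 = -11785064720 + (-673/670 - 2*√19/335) = -7895993363073/670 - 2*√19/335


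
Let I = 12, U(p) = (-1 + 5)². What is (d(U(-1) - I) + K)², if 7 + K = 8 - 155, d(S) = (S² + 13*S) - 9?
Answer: 9025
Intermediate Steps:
U(p) = 16 (U(p) = 4² = 16)
d(S) = -9 + S² + 13*S
K = -154 (K = -7 + (8 - 155) = -7 - 147 = -154)
(d(U(-1) - I) + K)² = ((-9 + (16 - 1*12)² + 13*(16 - 1*12)) - 154)² = ((-9 + (16 - 12)² + 13*(16 - 12)) - 154)² = ((-9 + 4² + 13*4) - 154)² = ((-9 + 16 + 52) - 154)² = (59 - 154)² = (-95)² = 9025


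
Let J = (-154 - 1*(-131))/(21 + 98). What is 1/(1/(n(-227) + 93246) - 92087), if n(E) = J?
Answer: -11096251/1021820465718 ≈ -1.0859e-5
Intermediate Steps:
J = -23/119 (J = (-154 + 131)/119 = -23*1/119 = -23/119 ≈ -0.19328)
n(E) = -23/119
1/(1/(n(-227) + 93246) - 92087) = 1/(1/(-23/119 + 93246) - 92087) = 1/(1/(11096251/119) - 92087) = 1/(119/11096251 - 92087) = 1/(-1021820465718/11096251) = -11096251/1021820465718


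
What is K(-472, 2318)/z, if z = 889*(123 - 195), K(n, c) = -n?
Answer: -59/8001 ≈ -0.0073741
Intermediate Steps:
z = -64008 (z = 889*(-72) = -64008)
K(-472, 2318)/z = -1*(-472)/(-64008) = 472*(-1/64008) = -59/8001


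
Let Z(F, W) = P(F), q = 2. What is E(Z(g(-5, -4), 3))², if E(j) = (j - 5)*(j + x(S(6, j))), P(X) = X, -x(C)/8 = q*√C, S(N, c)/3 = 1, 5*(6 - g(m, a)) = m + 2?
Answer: 1298496/625 - 67584*√3/125 ≈ 1141.1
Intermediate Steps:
g(m, a) = 28/5 - m/5 (g(m, a) = 6 - (m + 2)/5 = 6 - (2 + m)/5 = 6 + (-⅖ - m/5) = 28/5 - m/5)
S(N, c) = 3 (S(N, c) = 3*1 = 3)
x(C) = -16*√C
Z(F, W) = F
E(j) = (-5 + j)*(j - 16*√3) (E(j) = (j - 5)*(j - 16*√3) = (-5 + j)*(j - 16*√3))
E(Z(g(-5, -4), 3))² = ((28/5 - ⅕*(-5))² - 5*(28/5 - ⅕*(-5)) + 80*√3 - 16*(28/5 - ⅕*(-5))*√3)² = ((28/5 + 1)² - 5*(28/5 + 1) + 80*√3 - 16*(28/5 + 1)*√3)² = ((33/5)² - 5*33/5 + 80*√3 - 16*33/5*√3)² = (1089/25 - 33 + 80*√3 - 528*√3/5)² = (264/25 - 128*√3/5)²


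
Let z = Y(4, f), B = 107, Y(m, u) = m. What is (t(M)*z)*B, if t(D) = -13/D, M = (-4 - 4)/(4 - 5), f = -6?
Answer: -1391/2 ≈ -695.50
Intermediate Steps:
M = 8 (M = -8/(-1) = -8*(-1) = 8)
z = 4
(t(M)*z)*B = (-13/8*4)*107 = (-13*⅛*4)*107 = -13/8*4*107 = -13/2*107 = -1391/2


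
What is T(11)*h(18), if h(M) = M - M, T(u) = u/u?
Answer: 0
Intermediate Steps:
T(u) = 1
h(M) = 0
T(11)*h(18) = 1*0 = 0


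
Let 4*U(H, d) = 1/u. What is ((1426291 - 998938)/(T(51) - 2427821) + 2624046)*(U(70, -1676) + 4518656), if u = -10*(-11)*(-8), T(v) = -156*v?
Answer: 101662523102538324741291/8573935040 ≈ 1.1857e+13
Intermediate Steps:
u = -880 (u = 110*(-8) = -880)
U(H, d) = -1/3520 (U(H, d) = (¼)/(-880) = (¼)*(-1/880) = -1/3520)
((1426291 - 998938)/(T(51) - 2427821) + 2624046)*(U(70, -1676) + 4518656) = ((1426291 - 998938)/(-156*51 - 2427821) + 2624046)*(-1/3520 + 4518656) = (427353/(-7956 - 2427821) + 2624046)*(15905669119/3520) = (427353/(-2435777) + 2624046)*(15905669119/3520) = (427353*(-1/2435777) + 2624046)*(15905669119/3520) = (-427353/2435777 + 2624046)*(15905669119/3520) = (6391590466389/2435777)*(15905669119/3520) = 101662523102538324741291/8573935040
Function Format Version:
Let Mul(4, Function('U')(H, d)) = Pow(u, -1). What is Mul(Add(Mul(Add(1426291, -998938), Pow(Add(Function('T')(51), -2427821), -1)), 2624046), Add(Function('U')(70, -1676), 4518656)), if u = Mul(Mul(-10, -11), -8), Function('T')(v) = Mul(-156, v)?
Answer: Rational(101662523102538324741291, 8573935040) ≈ 1.1857e+13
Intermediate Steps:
u = -880 (u = Mul(110, -8) = -880)
Function('U')(H, d) = Rational(-1, 3520) (Function('U')(H, d) = Mul(Rational(1, 4), Pow(-880, -1)) = Mul(Rational(1, 4), Rational(-1, 880)) = Rational(-1, 3520))
Mul(Add(Mul(Add(1426291, -998938), Pow(Add(Function('T')(51), -2427821), -1)), 2624046), Add(Function('U')(70, -1676), 4518656)) = Mul(Add(Mul(Add(1426291, -998938), Pow(Add(Mul(-156, 51), -2427821), -1)), 2624046), Add(Rational(-1, 3520), 4518656)) = Mul(Add(Mul(427353, Pow(Add(-7956, -2427821), -1)), 2624046), Rational(15905669119, 3520)) = Mul(Add(Mul(427353, Pow(-2435777, -1)), 2624046), Rational(15905669119, 3520)) = Mul(Add(Mul(427353, Rational(-1, 2435777)), 2624046), Rational(15905669119, 3520)) = Mul(Add(Rational(-427353, 2435777), 2624046), Rational(15905669119, 3520)) = Mul(Rational(6391590466389, 2435777), Rational(15905669119, 3520)) = Rational(101662523102538324741291, 8573935040)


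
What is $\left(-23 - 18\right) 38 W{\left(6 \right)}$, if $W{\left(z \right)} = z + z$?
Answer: $-18696$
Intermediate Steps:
$W{\left(z \right)} = 2 z$
$\left(-23 - 18\right) 38 W{\left(6 \right)} = \left(-23 - 18\right) 38 \cdot 2 \cdot 6 = \left(-23 - 18\right) 38 \cdot 12 = \left(-41\right) 38 \cdot 12 = \left(-1558\right) 12 = -18696$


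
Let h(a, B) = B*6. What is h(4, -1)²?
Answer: 36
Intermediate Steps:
h(a, B) = 6*B
h(4, -1)² = (6*(-1))² = (-6)² = 36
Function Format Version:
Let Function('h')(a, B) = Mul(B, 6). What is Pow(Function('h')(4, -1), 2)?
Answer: 36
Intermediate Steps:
Function('h')(a, B) = Mul(6, B)
Pow(Function('h')(4, -1), 2) = Pow(Mul(6, -1), 2) = Pow(-6, 2) = 36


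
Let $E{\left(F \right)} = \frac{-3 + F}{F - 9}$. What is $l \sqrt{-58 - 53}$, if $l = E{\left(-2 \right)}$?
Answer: $\frac{5 i \sqrt{111}}{11} \approx 4.7889 i$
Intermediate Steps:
$E{\left(F \right)} = \frac{-3 + F}{-9 + F}$
$l = \frac{5}{11}$ ($l = \frac{-3 - 2}{-9 - 2} = \frac{1}{-11} \left(-5\right) = \left(- \frac{1}{11}\right) \left(-5\right) = \frac{5}{11} \approx 0.45455$)
$l \sqrt{-58 - 53} = \frac{5 \sqrt{-58 - 53}}{11} = \frac{5 \sqrt{-111}}{11} = \frac{5 i \sqrt{111}}{11}$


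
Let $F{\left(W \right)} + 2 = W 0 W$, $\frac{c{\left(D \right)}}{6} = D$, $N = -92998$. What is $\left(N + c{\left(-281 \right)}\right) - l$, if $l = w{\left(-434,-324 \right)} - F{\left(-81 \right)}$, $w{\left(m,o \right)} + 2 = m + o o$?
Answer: $-199226$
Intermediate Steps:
$c{\left(D \right)} = 6 D$
$w{\left(m,o \right)} = -2 + m + o^{2}$ ($w{\left(m,o \right)} = -2 + \left(m + o o\right) = -2 + \left(m + o^{2}\right) = -2 + m + o^{2}$)
$F{\left(W \right)} = -2$ ($F{\left(W \right)} = -2 + W 0 W = -2 + 0 W = -2 + 0 = -2$)
$l = 104542$ ($l = \left(-2 - 434 + \left(-324\right)^{2}\right) - -2 = \left(-2 - 434 + 104976\right) + 2 = 104540 + 2 = 104542$)
$\left(N + c{\left(-281 \right)}\right) - l = \left(-92998 + 6 \left(-281\right)\right) - 104542 = \left(-92998 - 1686\right) - 104542 = -94684 - 104542 = -199226$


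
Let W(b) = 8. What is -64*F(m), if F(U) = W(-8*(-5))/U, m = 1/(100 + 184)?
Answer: -145408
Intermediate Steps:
m = 1/284 ≈ 0.0035211
F(U) = 8/U
-64*F(m) = -512/1/284 = -512*284 = -64*2272 = -145408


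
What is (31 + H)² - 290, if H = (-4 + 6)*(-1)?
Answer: 551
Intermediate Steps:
H = -2 (H = 2*(-1) = -2)
(31 + H)² - 290 = (31 - 2)² - 290 = 29² - 290 = 841 - 290 = 551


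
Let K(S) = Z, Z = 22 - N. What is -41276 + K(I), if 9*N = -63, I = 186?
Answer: -41247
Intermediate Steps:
N = -7 (N = (1/9)*(-63) = -7)
Z = 29 (Z = 22 - 1*(-7) = 22 + 7 = 29)
K(S) = 29
-41276 + K(I) = -41276 + 29 = -41247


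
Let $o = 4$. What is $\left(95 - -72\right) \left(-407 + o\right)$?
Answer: $-67301$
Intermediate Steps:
$\left(95 - -72\right) \left(-407 + o\right) = \left(95 - -72\right) \left(-407 + 4\right) = \left(95 + 72\right) \left(-403\right) = 167 \left(-403\right) = -67301$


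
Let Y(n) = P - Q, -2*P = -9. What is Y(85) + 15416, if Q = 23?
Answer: 30795/2 ≈ 15398.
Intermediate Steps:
P = 9/2 (P = -½*(-9) = 9/2 ≈ 4.5000)
Y(n) = -37/2 (Y(n) = 9/2 - 1*23 = 9/2 - 23 = -37/2)
Y(85) + 15416 = -37/2 + 15416 = 30795/2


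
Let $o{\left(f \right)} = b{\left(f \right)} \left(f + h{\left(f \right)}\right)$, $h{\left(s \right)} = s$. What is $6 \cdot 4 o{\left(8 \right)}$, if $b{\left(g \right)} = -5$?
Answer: $-1920$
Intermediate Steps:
$o{\left(f \right)} = - 10 f$ ($o{\left(f \right)} = - 5 \left(f + f\right) = - 5 \cdot 2 f = - 10 f$)
$6 \cdot 4 o{\left(8 \right)} = 6 \cdot 4 \left(\left(-10\right) 8\right) = 24 \left(-80\right) = -1920$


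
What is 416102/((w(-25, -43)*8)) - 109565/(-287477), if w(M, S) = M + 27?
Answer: 59810753847/2299816 ≈ 26007.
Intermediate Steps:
w(M, S) = 27 + M
416102/((w(-25, -43)*8)) - 109565/(-287477) = 416102/(((27 - 25)*8)) - 109565/(-287477) = 416102/((2*8)) - 109565*(-1/287477) = 416102/16 + 109565/287477 = 416102*(1/16) + 109565/287477 = 208051/8 + 109565/287477 = 59810753847/2299816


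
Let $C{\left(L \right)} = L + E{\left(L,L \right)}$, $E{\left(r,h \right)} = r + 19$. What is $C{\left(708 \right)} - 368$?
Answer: $1067$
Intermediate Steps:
$E{\left(r,h \right)} = 19 + r$
$C{\left(L \right)} = 19 + 2 L$ ($C{\left(L \right)} = L + \left(19 + L\right) = 19 + 2 L$)
$C{\left(708 \right)} - 368 = \left(19 + 2 \cdot 708\right) - 368 = \left(19 + 1416\right) - 368 = 1435 - 368 = 1067$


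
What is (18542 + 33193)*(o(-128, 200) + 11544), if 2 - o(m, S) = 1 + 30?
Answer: 595728525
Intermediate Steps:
o(m, S) = -29 (o(m, S) = 2 - (1 + 30) = 2 - 1*31 = 2 - 31 = -29)
(18542 + 33193)*(o(-128, 200) + 11544) = (18542 + 33193)*(-29 + 11544) = 51735*11515 = 595728525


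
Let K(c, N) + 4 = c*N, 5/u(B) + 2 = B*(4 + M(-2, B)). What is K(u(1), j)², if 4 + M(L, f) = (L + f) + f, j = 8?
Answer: 576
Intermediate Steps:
M(L, f) = -4 + L + 2*f (M(L, f) = -4 + ((L + f) + f) = -4 + (L + 2*f) = -4 + L + 2*f)
u(B) = 5/(-2 + B*(-2 + 2*B)) (u(B) = 5/(-2 + B*(4 + (-4 - 2 + 2*B))) = 5/(-2 + B*(4 + (-6 + 2*B))) = 5/(-2 + B*(-2 + 2*B)))
K(c, N) = -4 + N*c (K(c, N) = -4 + c*N = -4 + N*c)
K(u(1), j)² = (-4 + 8*(5/(2*(-1 + 1² - 1*1))))² = (-4 + 8*(5/(2*(-1 + 1 - 1))))² = (-4 + 8*((5/2)/(-1)))² = (-4 + 8*((5/2)*(-1)))² = (-4 + 8*(-5/2))² = (-4 - 20)² = (-24)² = 576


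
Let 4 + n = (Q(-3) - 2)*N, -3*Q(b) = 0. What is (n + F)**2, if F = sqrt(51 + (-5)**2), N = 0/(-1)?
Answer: 92 - 16*sqrt(19) ≈ 22.258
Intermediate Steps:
N = 0 (N = 0*(-1) = 0)
Q(b) = 0 (Q(b) = -1/3*0 = 0)
n = -4 (n = -4 + (0 - 2)*0 = -4 - 2*0 = -4 + 0 = -4)
F = 2*sqrt(19) (F = sqrt(51 + 25) = sqrt(76) = 2*sqrt(19) ≈ 8.7178)
(n + F)**2 = (-4 + 2*sqrt(19))**2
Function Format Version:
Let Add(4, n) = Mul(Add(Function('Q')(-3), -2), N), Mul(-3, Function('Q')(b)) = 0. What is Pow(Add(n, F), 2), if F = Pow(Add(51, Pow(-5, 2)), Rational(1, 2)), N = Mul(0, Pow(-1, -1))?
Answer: Add(92, Mul(-16, Pow(19, Rational(1, 2)))) ≈ 22.258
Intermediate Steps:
N = 0 (N = Mul(0, -1) = 0)
Function('Q')(b) = 0 (Function('Q')(b) = Mul(Rational(-1, 3), 0) = 0)
n = -4 (n = Add(-4, Mul(Add(0, -2), 0)) = Add(-4, Mul(-2, 0)) = Add(-4, 0) = -4)
F = Mul(2, Pow(19, Rational(1, 2))) (F = Pow(Add(51, 25), Rational(1, 2)) = Pow(76, Rational(1, 2)) = Mul(2, Pow(19, Rational(1, 2))) ≈ 8.7178)
Pow(Add(n, F), 2) = Pow(Add(-4, Mul(2, Pow(19, Rational(1, 2)))), 2)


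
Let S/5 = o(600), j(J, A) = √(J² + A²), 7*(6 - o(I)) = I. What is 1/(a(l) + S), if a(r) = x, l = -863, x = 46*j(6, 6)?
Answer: -1085/17714 - 1127*√2/26571 ≈ -0.12123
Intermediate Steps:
o(I) = 6 - I/7
j(J, A) = √(A² + J²)
x = 276*√2 (x = 46*√(6² + 6²) = 46*√(36 + 36) = 46*√72 = 46*(6*√2) = 276*√2 ≈ 390.32)
a(r) = 276*√2
S = -2790/7 (S = 5*(6 - ⅐*600) = 5*(6 - 600/7) = 5*(-558/7) = -2790/7 ≈ -398.57)
1/(a(l) + S) = 1/(276*√2 - 2790/7) = 1/(-2790/7 + 276*√2)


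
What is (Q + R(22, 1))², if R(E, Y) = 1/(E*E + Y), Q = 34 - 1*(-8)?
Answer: 414977641/235225 ≈ 1764.2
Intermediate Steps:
Q = 42 (Q = 34 + 8 = 42)
R(E, Y) = 1/(Y + E²) (R(E, Y) = 1/(E² + Y) = 1/(Y + E²))
(Q + R(22, 1))² = (42 + 1/(1 + 22²))² = (42 + 1/(1 + 484))² = (42 + 1/485)² = (20371/485)² = 414977641/235225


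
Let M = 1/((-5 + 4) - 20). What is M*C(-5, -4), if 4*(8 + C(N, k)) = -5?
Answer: 37/84 ≈ 0.44048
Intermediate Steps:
C(N, k) = -37/4 (C(N, k) = -8 + (1/4)*(-5) = -8 - 5/4 = -37/4)
M = -1/21 (M = 1/(-1 - 20) = 1/(-21) = -1/21 ≈ -0.047619)
M*C(-5, -4) = -1/21*(-37/4) = 37/84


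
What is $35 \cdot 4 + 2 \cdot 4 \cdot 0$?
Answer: $140$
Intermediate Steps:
$35 \cdot 4 + 2 \cdot 4 \cdot 0 = 140 + 8 \cdot 0 = 140 + 0 = 140$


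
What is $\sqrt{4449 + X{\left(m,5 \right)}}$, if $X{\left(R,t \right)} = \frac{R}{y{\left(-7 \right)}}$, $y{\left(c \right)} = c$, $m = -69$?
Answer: $\frac{102 \sqrt{21}}{7} \approx 66.775$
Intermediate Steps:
$X{\left(R,t \right)} = - \frac{R}{7}$ ($X{\left(R,t \right)} = \frac{R}{-7} = R \left(- \frac{1}{7}\right) = - \frac{R}{7}$)
$\sqrt{4449 + X{\left(m,5 \right)}} = \sqrt{4449 - - \frac{69}{7}} = \sqrt{4449 + \frac{69}{7}} = \sqrt{\frac{31212}{7}} = \frac{102 \sqrt{21}}{7}$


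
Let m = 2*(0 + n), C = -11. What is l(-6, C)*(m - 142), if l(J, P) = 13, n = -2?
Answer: -1898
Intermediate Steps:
m = -4 (m = 2*(0 - 2) = 2*(-2) = -4)
l(-6, C)*(m - 142) = 13*(-4 - 142) = 13*(-146) = -1898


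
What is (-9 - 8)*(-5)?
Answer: 85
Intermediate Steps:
(-9 - 8)*(-5) = -17*(-5) = 85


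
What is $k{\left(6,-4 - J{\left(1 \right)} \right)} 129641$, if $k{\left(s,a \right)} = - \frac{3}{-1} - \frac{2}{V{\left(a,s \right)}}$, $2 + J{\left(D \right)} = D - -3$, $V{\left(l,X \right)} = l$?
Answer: $\frac{1296410}{3} \approx 4.3214 \cdot 10^{5}$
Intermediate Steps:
$J{\left(D \right)} = 1 + D$ ($J{\left(D \right)} = -2 + \left(D - -3\right) = -2 + \left(D + 3\right) = -2 + \left(3 + D\right) = 1 + D$)
$k{\left(s,a \right)} = 3 - \frac{2}{a}$ ($k{\left(s,a \right)} = - \frac{3}{-1} - \frac{2}{a} = \left(-3\right) \left(-1\right) - \frac{2}{a} = 3 - \frac{2}{a}$)
$k{\left(6,-4 - J{\left(1 \right)} \right)} 129641 = \left(3 - \frac{2}{-4 - \left(1 + 1\right)}\right) 129641 = \left(3 - \frac{2}{-4 - 2}\right) 129641 = \left(3 - \frac{2}{-6}\right) 129641 = \left(3 - - \frac{1}{3}\right) 129641 = \left(3 + \frac{1}{3}\right) 129641 = \frac{10}{3} \cdot 129641 = \frac{1296410}{3}$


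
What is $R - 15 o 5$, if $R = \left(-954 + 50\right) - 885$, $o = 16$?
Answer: $-2989$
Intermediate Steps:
$R = -1789$ ($R = -904 - 885 = -1789$)
$R - 15 o 5 = -1789 - 15 \cdot 16 \cdot 5 = -1789 - 240 \cdot 5 = -1789 - 1200 = -2989$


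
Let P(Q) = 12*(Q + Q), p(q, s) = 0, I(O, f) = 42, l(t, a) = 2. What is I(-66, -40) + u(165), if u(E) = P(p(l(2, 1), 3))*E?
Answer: 42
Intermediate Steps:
P(Q) = 24*Q (P(Q) = 12*(2*Q) = 24*Q)
u(E) = 0 (u(E) = (24*0)*E = 0*E = 0)
I(-66, -40) + u(165) = 42 + 0 = 42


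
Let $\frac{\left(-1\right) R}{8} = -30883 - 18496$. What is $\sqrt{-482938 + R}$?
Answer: $7 i \sqrt{1794} \approx 296.49 i$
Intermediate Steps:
$R = 395032$ ($R = - 8 \left(-30883 - 18496\right) = \left(-8\right) \left(-49379\right) = 395032$)
$\sqrt{-482938 + R} = \sqrt{-482938 + 395032} = \sqrt{-87906} = 7 i \sqrt{1794}$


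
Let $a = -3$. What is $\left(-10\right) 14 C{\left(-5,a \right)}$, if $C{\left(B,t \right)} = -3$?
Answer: $420$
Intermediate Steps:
$\left(-10\right) 14 C{\left(-5,a \right)} = \left(-10\right) 14 \left(-3\right) = \left(-140\right) \left(-3\right) = 420$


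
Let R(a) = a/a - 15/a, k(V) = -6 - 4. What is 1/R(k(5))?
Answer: ⅖ ≈ 0.40000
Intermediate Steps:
k(V) = -10
R(a) = 1 - 15/a
1/R(k(5)) = 1/((-15 - 10)/(-10)) = 1/(-⅒*(-25)) = 1/(5/2) = ⅖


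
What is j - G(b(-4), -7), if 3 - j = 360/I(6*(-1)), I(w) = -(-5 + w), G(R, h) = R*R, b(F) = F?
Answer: -503/11 ≈ -45.727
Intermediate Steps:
G(R, h) = R²
I(w) = 5 - w
j = -327/11 (j = 3 - 360/(5 - 6*(-1)) = 3 - 360/(5 - 1*(-6)) = 3 - 360/(5 + 6) = 3 - 360/11 = -327/11 ≈ -29.727)
j - G(b(-4), -7) = -327/11 - 1*(-4)² = -327/11 - 1*16 = -327/11 - 16 = -503/11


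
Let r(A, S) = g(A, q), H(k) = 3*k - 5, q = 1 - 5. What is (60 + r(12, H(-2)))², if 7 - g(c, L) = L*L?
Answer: 2601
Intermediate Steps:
q = -4
g(c, L) = 7 - L² (g(c, L) = 7 - L*L = 7 - L²)
H(k) = -5 + 3*k
r(A, S) = -9 (r(A, S) = 7 - 1*(-4)² = 7 - 1*16 = 7 - 16 = -9)
(60 + r(12, H(-2)))² = (60 - 9)² = 51² = 2601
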